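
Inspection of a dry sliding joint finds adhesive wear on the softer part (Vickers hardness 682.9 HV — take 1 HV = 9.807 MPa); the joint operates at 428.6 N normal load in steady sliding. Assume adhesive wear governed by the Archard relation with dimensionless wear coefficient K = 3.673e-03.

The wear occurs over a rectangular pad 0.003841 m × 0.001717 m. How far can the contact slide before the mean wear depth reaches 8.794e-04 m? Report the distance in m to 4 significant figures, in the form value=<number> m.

Intermediates appear rounded. All working math keeps full precision; rounded once at the end: four significant digits.
Hardness H = 682.9 HV × 9.807 MPa/HV = 6697 MPa = 6.697e+09 Pa.
Contact area A = 0.003841 m × 0.001717 m = 6.595e-06 m².
In SI base units, W = 428.6 N, H = 6.697e+09 Pa, K = 3.673e-03.
At the depth limit, V_lim = h_lim·A = 8.794e-04 · 6.595e-06 = 5.800e-09 m³.
So the life L = V_lim·H/(K·W) = 5.800e-09 · 6.697e+09 / (3.673e-03 · 428.6) = 24.67 m.

value=24.67 m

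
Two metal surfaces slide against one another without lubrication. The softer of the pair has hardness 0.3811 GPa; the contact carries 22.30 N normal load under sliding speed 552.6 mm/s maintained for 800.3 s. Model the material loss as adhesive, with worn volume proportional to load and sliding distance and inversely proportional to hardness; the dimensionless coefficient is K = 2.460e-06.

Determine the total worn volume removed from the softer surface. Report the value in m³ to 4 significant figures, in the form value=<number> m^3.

Each operation carries full precision; the intermediates are displayed rounded — one last rounding, at four significant figures.
Sliding speed v = 552.6 mm/s = 0.5526 m/s. Distance L = v·t = 0.5526 m/s × 800.3 s = 442.2 m.
Hardness H = 0.3811 GPa = 3.811e+08 Pa.
In SI base units, W = 22.30 N, H = 3.811e+08 Pa, K = 2.460e-06.
Volume removed: V = K·W·L/H = 2.460e-06 · 22.30 · 442.2 / 3.811e+08 = 6.366e-11 m³.

value=6.366e-11 m^3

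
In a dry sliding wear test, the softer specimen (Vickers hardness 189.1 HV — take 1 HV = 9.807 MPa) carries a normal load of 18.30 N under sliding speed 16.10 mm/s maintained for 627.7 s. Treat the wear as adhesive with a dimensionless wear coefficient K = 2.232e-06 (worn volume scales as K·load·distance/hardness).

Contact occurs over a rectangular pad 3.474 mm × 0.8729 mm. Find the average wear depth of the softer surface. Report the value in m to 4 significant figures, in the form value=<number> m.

All arithmetic runs at full float precision; displayed values are rounded — one final rounding, at four significant figures.
Convert: Sliding speed v = 16.10 mm/s = 0.01610 m/s. Sliding distance L = v·t = 0.01610 m/s × 627.7 s = 10.11 m.
Convert: Hardness H = 189.1 HV × 9.807 MPa/HV = 1855 MPa = 1.855e+09 Pa.
Convert: Pad sides 3.474 mm × 0.8729 mm = 3.474e-03 m × 8.729e-04 m. Contact area A = 3.474e-03 m × 8.729e-04 m = 3.032e-06 m².
As SI base values: W = 18.30 N, H = 1.855e+09 Pa, K = 2.232e-06.
The Archard volume V = K·W·L/H = 2.232e-06 · 18.30 · 10.11 / 1.855e+09 = 2.226e-13 m³.
Wear depth h = V/A = 2.226e-13 / 3.032e-06 = 7.340e-08 m.

value=7.340e-08 m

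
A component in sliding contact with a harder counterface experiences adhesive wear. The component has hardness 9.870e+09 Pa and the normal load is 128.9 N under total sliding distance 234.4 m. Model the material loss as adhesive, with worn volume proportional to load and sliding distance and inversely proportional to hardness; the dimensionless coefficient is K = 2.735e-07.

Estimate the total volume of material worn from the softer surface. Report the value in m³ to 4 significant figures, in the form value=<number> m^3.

Each operation carries full precision; intermediates are displayed rounded. Rounded just once to 4 significant digits.
In SI base units, W = 128.9 N, H = 9.870e+09 Pa, K = 2.735e-07.
By Archard's law, V = K·W·L/H = 2.735e-07 · 128.9 · 234.4 / 9.870e+09 = 8.372e-13 m³.

value=8.372e-13 m^3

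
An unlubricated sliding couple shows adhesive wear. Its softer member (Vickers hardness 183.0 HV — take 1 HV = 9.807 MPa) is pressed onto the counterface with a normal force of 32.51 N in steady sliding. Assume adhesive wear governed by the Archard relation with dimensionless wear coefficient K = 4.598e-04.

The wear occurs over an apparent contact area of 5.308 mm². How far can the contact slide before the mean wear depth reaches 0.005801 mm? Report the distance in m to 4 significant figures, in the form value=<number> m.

All arithmetic maintains full precision; shown intermediates are rounded, and a lone final rounding, at four significant figures.
Hardness H = 183.0 HV × 9.807 MPa/HV = 1795 MPa = 1.795e+09 Pa.
Contact area A = 5.308 mm² = 5.308e-06 m².
Depth limit h_lim = 0.005801 mm = 5.801e-06 m.
Collected in SI base units: W = 32.51 N, H = 1.795e+09 Pa, K = 4.598e-04.
Wearable volume V_lim = h_lim·A = 5.801e-06 · 5.308e-06 = 3.079e-11 m³.
Inverting, life L = V_lim·H/(K·W) = 3.079e-11 · 1.795e+09 / (4.598e-04 · 32.51) = 3.697 m.

value=3.697 m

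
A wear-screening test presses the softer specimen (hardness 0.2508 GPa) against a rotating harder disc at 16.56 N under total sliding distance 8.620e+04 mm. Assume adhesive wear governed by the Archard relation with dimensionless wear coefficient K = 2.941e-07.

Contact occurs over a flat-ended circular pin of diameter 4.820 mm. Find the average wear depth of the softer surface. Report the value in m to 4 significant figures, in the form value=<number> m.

value=9.174e-08 m

The intermediates are shown rounded. Every step carries exact precision — a single final rounding: four significant figures.
Total distance L = 8.620e+04 mm = 86.20 m.
Hardness H = 0.2508 GPa = 2.508e+08 Pa.
Pin diameter d = 4.820 mm = 0.004820 m. Contact area A = π·d²/4 = π·(0.004820 m)²/4 = 1.825e-05 m².
Restated in SI base units: W = 16.56 N, H = 2.508e+08 Pa, K = 2.941e-07.
The Archard volume V = K·W·L/H = 2.941e-07 · 16.56 · 86.20 / 2.508e+08 = 1.674e-12 m³.
Mean wear depth h = V/A = 1.674e-12 / 1.825e-05 = 9.174e-08 m.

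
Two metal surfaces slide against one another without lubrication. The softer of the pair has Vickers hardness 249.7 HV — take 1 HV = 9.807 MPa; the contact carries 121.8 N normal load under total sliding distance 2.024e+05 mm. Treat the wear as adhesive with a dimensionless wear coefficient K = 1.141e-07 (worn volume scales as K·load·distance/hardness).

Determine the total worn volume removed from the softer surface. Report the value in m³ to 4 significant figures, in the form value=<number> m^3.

The algebra carries full float precision; the intermediates are displayed rounded — one final rounding: four significant digits.
Convert: Sliding distance L = 2.024e+05 mm = 202.4 m.
Convert: Hardness H = 249.7 HV × 9.807 MPa/HV = 2449 MPa = 2.449e+09 Pa.
In SI base units, W = 121.8 N, H = 2.449e+09 Pa, K = 1.141e-07.
Worn volume V = K·W·L/H = 1.141e-07 · 121.8 · 202.4 / 2.449e+09 = 1.149e-12 m³.

value=1.149e-12 m^3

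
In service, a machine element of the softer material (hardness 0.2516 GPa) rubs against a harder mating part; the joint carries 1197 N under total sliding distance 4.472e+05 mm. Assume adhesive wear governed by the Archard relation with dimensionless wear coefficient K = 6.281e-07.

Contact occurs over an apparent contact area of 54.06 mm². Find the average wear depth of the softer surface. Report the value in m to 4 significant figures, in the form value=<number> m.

Each operation carries full float precision, and intermediate values are printed rounded — one final rounding, at four significant figures.
Total distance L = 4.472e+05 mm = 447.2 m.
Hardness H = 0.2516 GPa = 2.516e+08 Pa.
Contact area A = 54.06 mm² = 5.406e-05 m².
Working in SI base units: W = 1197 N, H = 2.516e+08 Pa, K = 6.281e-07.
Worn volume V = K·W·L/H = 6.281e-07 · 1197 · 447.2 / 2.516e+08 = 1.336e-09 m³.
Mean wear depth h = V/A = 1.336e-09 / 5.406e-05 = 2.472e-05 m.

value=2.472e-05 m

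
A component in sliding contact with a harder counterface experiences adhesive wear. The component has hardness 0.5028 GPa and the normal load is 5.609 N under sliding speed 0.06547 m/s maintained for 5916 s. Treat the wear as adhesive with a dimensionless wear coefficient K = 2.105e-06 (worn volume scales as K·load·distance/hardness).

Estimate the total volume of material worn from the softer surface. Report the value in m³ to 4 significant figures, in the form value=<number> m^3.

value=9.095e-12 m^3

Quoted intermediates are rounded — each operation carries full precision — a lone final rounding, at 4 significant figures.
Path length L = v·t = 0.06547 m/s × 5916 s = 387.3 m.
Hardness H = 0.5028 GPa = 5.028e+08 Pa.
In SI base units, W = 5.609 N, H = 5.028e+08 Pa, K = 2.105e-06.
Apply Archard: V = K·W·L/H = 2.105e-06 · 5.609 · 387.3 / 5.028e+08 = 9.095e-12 m³.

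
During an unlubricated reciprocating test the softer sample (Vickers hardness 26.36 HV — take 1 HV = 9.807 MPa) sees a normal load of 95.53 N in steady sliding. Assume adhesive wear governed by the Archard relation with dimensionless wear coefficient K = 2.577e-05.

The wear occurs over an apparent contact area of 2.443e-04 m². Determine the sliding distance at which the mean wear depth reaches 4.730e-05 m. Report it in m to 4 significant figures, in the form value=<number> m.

Intermediates are printed rounded — each operation holds exact precision. Rounded just once: 4 significant figures.
Hardness H = 26.36 HV × 9.807 MPa/HV = 258.5 MPa = 2.585e+08 Pa.
In SI base units: W = 95.53 N, H = 2.585e+08 Pa, K = 2.577e-05.
Wearable volume V_lim = h_lim·A = 4.730e-05 · 2.443e-04 = 1.156e-08 m³.
Sliding life L = V_lim·H/(K·W) = 1.156e-08 · 2.585e+08 / (2.577e-05 · 95.53) = 1213 m.

value=1213 m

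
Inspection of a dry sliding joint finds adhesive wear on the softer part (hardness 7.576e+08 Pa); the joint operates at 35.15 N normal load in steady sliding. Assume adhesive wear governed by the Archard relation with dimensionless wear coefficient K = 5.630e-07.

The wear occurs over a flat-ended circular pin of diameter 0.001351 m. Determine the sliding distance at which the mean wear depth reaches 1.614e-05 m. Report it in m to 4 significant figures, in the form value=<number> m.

value=885.7 m

Every step keeps exact precision, and intermediate values are printed rounded; a single final rounding to four significant digits.
Convert: Contact area A = π·d²/4 = π·(0.001351 m)²/4 = 1.434e-06 m².
As SI base values: W = 35.15 N, H = 7.576e+08 Pa, K = 5.630e-07.
Limit volume V_lim = h_lim·A = 1.614e-05 · 1.434e-06 = 2.314e-11 m³.
Inverting, life L = V_lim·H/(K·W) = 2.314e-11 · 7.576e+08 / (5.630e-07 · 35.15) = 885.7 m.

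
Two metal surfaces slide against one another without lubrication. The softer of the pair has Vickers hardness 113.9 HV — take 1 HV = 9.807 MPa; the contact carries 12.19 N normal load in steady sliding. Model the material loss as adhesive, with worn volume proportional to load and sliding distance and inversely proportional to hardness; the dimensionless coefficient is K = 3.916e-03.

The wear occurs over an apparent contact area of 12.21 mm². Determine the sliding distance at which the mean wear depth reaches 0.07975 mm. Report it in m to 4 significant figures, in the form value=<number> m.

The computation holds exact precision; printed values are rounded — one last rounding, at 4 significant digits.
Convert: Hardness H = 113.9 HV × 9.807 MPa/HV = 1117 MPa = 1.117e+09 Pa.
Convert: Contact area A = 12.21 mm² = 1.221e-05 m².
Convert: Depth limit h_lim = 0.07975 mm = 7.975e-05 m.
As SI base values: W = 12.19 N, H = 1.117e+09 Pa, K = 3.916e-03.
Volume at the limit: V_lim = h_lim·A = 7.975e-05 · 1.221e-05 = 9.737e-10 m³.
Inverting, life L = V_lim·H/(K·W) = 9.737e-10 · 1.117e+09 / (3.916e-03 · 12.19) = 22.79 m.

value=22.79 m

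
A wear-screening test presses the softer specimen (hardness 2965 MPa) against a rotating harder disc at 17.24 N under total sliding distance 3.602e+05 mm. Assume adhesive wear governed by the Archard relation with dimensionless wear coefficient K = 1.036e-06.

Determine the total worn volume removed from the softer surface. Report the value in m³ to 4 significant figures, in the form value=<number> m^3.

value=2.170e-12 m^3

The computation keeps full float precision; intermediates are displayed rounded — one final rounding, at four significant digits.
Convert: Sliding distance L = 3.602e+05 mm = 360.2 m.
Convert: Hardness H = 2965 MPa = 2.965e+09 Pa.
SI base units throughout: W = 17.24 N, H = 2.965e+09 Pa, K = 1.036e-06.
Archard volume V = K·W·L/H = 1.036e-06 · 17.24 · 360.2 / 2.965e+09 = 2.170e-12 m³.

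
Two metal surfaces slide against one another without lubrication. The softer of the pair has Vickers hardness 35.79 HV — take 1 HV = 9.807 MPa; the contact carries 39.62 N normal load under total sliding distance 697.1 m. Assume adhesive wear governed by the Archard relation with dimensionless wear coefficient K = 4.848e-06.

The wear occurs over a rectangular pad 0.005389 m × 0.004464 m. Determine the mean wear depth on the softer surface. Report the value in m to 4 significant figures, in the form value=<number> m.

Intermediates are shown rounded, and the computation keeps exact precision. Rounded once at the end, at 4 significant digits.
Convert: Hardness H = 35.79 HV × 9.807 MPa/HV = 351.0 MPa = 3.510e+08 Pa.
Convert: Contact area A = 0.005389 m × 0.004464 m = 2.406e-05 m².
SI base units throughout: W = 39.62 N, H = 3.510e+08 Pa, K = 4.848e-06.
Volume removed: V = K·W·L/H = 4.848e-06 · 39.62 · 697.1 / 3.510e+08 = 3.815e-10 m³.
Depth of wear h = V/A = 3.815e-10 / 2.406e-05 = 1.586e-05 m.

value=1.586e-05 m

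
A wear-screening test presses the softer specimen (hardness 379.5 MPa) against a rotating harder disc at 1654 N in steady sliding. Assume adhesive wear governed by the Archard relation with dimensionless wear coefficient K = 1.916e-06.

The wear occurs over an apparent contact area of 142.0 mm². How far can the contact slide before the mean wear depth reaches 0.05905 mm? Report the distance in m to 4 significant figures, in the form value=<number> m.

All working math holds full float precision, and intermediates appear rounded — a single final rounding: 4 significant digits.
Hardness H = 379.5 MPa = 3.795e+08 Pa.
Contact area A = 142.0 mm² = 1.420e-04 m².
Depth limit h_lim = 0.05905 mm = 5.905e-05 m.
Restated in SI base units: W = 1654 N, H = 3.795e+08 Pa, K = 1.916e-06.
Permissible volume V_lim = h_lim·A = 5.905e-05 · 1.420e-04 = 8.385e-09 m³.
Thus life L = V_lim·H/(K·W) = 8.385e-09 · 3.795e+08 / (1.916e-06 · 1654) = 1004 m.

value=1004 m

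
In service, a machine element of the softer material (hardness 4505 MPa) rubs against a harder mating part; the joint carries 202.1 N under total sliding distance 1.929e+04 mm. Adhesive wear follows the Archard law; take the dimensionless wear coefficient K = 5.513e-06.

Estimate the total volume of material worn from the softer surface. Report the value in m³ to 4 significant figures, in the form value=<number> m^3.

value=4.771e-12 m^3

The algebra maintains exact precision. Intermediate values are displayed rounded. Rounded once at the end: 4 significant figures.
Convert: Sliding distance L = 1.929e+04 mm = 19.29 m.
Convert: Hardness H = 4505 MPa = 4.505e+09 Pa.
Restated in SI base units: W = 202.1 N, H = 4.505e+09 Pa, K = 5.513e-06.
Wear volume V = K·W·L/H = 5.513e-06 · 202.1 · 19.29 / 4.505e+09 = 4.771e-12 m³.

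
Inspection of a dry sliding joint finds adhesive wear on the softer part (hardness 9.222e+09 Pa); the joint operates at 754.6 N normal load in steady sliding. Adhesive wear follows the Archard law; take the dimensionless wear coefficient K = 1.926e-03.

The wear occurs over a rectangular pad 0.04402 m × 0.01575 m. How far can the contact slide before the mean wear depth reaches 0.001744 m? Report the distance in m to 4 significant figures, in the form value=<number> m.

value=7672 m

All working math runs at full float precision; intermediate values appear rounded, and a single final rounding to four significant digits.
Convert: Contact area A = 0.04402 m × 0.01575 m = 6.933e-04 m².
In SI base units, W = 754.6 N, H = 9.222e+09 Pa, K = 1.926e-03.
At the depth limit, V_lim = h_lim·A = 0.001744 · 6.933e-04 = 1.209e-06 m³.
Inverting, life L = V_lim·H/(K·W) = 1.209e-06 · 9.222e+09 / (1.926e-03 · 754.6) = 7672 m.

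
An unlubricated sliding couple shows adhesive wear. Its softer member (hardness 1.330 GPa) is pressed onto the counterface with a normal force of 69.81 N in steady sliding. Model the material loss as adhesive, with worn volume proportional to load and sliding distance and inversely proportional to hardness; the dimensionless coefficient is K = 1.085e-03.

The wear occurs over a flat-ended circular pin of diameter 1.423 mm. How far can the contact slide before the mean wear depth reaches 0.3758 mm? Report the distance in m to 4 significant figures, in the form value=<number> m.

value=10.49 m

The algebra maintains exact precision. The intermediates appear rounded; a single final rounding: four significant digits.
Hardness H = 1.330 GPa = 1.330e+09 Pa.
Pin diameter d = 1.423 mm = 0.001423 m. Contact area A = π·d²/4 = π·(0.001423 m)²/4 = 1.590e-06 m².
Depth limit h_lim = 0.3758 mm = 3.758e-04 m.
In SI base units, W = 69.81 N, H = 1.330e+09 Pa, K = 1.085e-03.
Volume at the limit: V_lim = h_lim·A = 3.758e-04 · 1.590e-06 = 5.977e-10 m³.
Inverting, life L = V_lim·H/(K·W) = 5.977e-10 · 1.330e+09 / (1.085e-03 · 69.81) = 10.49 m.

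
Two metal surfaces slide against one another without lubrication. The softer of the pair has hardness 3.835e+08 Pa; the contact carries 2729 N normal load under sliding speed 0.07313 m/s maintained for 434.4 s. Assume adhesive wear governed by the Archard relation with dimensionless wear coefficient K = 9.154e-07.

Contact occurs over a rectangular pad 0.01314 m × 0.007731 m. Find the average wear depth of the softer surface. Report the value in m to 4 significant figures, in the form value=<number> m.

All arithmetic maintains full float precision. Quoted intermediates are rounded; a single final rounding, at 4 significant figures.
Sliding distance L = v·t = 0.07313 m/s × 434.4 s = 31.77 m.
Contact area A = 0.01314 m × 0.007731 m = 1.016e-04 m².
As SI base values: W = 2729 N, H = 3.835e+08 Pa, K = 9.154e-07.
The Archard volume V = K·W·L/H = 9.154e-07 · 2729 · 31.77 / 3.835e+08 = 2.069e-10 m³.
Mean depth h = V/A = 2.069e-10 / 1.016e-04 = 2.037e-06 m.

value=2.037e-06 m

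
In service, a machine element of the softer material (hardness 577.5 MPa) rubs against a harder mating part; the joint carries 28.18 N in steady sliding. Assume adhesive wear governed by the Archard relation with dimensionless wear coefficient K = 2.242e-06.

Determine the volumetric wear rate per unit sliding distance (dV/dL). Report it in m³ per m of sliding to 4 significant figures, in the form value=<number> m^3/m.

value=1.094e-13 m^3/m

All arithmetic carries exact precision, and the intermediates are shown rounded, and a single final rounding, at 4 significant figures.
Convert: Hardness H = 577.5 MPa = 5.775e+08 Pa.
Expressed in SI base units: W = 28.18 N, H = 5.775e+08 Pa, K = 2.242e-06.
Volumetric rate dV/dL = K·W/H: 2.242e-06 · 28.18 / 5.775e+08 = 1.094e-13 m³/m.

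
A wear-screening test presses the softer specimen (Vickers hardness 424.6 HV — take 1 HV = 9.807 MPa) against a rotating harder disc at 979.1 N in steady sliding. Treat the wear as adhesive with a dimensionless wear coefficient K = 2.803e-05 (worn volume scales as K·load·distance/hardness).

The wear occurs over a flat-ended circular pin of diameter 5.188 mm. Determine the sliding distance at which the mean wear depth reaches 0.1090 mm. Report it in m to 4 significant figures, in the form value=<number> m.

Each operation holds full precision. The intermediates are printed rounded, and a single final rounding, at four significant digits.
Hardness H = 424.6 HV × 9.807 MPa/HV = 4164 MPa = 4.164e+09 Pa.
Pin diameter d = 5.188 mm = 0.005188 m. Contact area A = π·d²/4 = π·(0.005188 m)²/4 = 2.114e-05 m².
Depth limit h_lim = 0.1090 mm = 1.090e-04 m.
Expressed in SI base units: W = 979.1 N, H = 4.164e+09 Pa, K = 2.803e-05.
At the depth limit, V_lim = h_lim·A = 1.090e-04 · 2.114e-05 = 2.304e-09 m³.
Life L = V_lim·H/(K·W) = 2.304e-09 · 4.164e+09 / (2.803e-05 · 979.1) = 349.6 m.

value=349.6 m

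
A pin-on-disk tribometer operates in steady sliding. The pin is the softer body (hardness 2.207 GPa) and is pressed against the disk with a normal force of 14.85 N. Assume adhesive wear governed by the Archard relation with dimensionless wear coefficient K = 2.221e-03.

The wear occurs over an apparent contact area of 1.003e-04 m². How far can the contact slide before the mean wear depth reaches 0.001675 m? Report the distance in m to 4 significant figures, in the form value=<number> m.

value=1.124e+04 m

Intermediate values are displayed rounded — the computation maintains exact precision, and one final rounding: 4 significant figures.
Convert: Hardness H = 2.207 GPa = 2.207e+09 Pa.
In SI base units, W = 14.85 N, H = 2.207e+09 Pa, K = 2.221e-03.
Limit volume V_lim = h_lim·A = 0.001675 · 1.003e-04 = 1.680e-07 m³.
Thus life L = V_lim·H/(K·W) = 1.680e-07 · 2.207e+09 / (2.221e-03 · 14.85) = 1.124e+04 m.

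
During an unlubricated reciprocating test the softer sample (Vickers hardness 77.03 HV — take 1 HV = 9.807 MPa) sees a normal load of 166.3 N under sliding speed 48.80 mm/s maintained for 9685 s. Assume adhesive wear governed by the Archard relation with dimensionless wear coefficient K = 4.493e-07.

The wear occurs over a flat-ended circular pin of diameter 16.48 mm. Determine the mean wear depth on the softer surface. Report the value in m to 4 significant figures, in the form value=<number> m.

value=2.192e-07 m

All working math holds full precision. Intermediate values appear rounded; a single final rounding to 4 significant digits.
Convert: Sliding speed v = 48.80 mm/s = 0.04880 m/s. Total distance L = v·t = 0.04880 m/s × 9685 s = 472.6 m.
Convert: Hardness H = 77.03 HV × 9.807 MPa/HV = 755.4 MPa = 7.554e+08 Pa.
Convert: Pin diameter d = 16.48 mm = 0.01648 m. Contact area A = π·d²/4 = π·(0.01648 m)²/4 = 2.133e-04 m².
Restated in SI base units: W = 166.3 N, H = 7.554e+08 Pa, K = 4.493e-07.
By Archard's law, V = K·W·L/H = 4.493e-07 · 166.3 · 472.6 / 7.554e+08 = 4.675e-11 m³.
Depth h = V/A = 4.675e-11 / 2.133e-04 = 2.192e-07 m.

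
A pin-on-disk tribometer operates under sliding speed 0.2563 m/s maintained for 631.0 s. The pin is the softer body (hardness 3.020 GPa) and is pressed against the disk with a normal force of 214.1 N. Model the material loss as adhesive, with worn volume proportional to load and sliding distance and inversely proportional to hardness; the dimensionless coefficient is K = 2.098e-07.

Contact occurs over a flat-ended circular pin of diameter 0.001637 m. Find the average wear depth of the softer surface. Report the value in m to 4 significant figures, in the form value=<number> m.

All working math carries exact precision. The intermediates are shown rounded — one final rounding: four significant figures.
Convert: Total distance L = v·t = 0.2563 m/s × 631.0 s = 161.7 m.
Convert: Hardness H = 3.020 GPa = 3.020e+09 Pa.
Convert: Contact area A = π·d²/4 = π·(0.001637 m)²/4 = 2.105e-06 m².
SI base units throughout: W = 214.1 N, H = 3.020e+09 Pa, K = 2.098e-07.
Apply Archard: V = K·W·L/H = 2.098e-07 · 214.1 · 161.7 / 3.020e+09 = 2.405e-12 m³.
Mean depth h = V/A = 2.405e-12 / 2.105e-06 = 1.143e-06 m.

value=1.143e-06 m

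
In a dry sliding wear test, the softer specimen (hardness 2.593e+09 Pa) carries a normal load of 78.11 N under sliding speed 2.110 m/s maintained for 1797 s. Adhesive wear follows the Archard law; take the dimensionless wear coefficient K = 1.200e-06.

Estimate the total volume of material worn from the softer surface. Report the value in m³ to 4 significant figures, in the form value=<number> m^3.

value=1.371e-10 m^3

All arithmetic keeps exact precision; intermediate values are shown rounded — a single final rounding, at 4 significant digits.
Sliding distance L = v·t = 2.110 m/s × 1797 s = 3792 m.
Expressed in SI base units: W = 78.11 N, H = 2.593e+09 Pa, K = 1.200e-06.
Archard relation: V = K·W·L/H = 1.200e-06 · 78.11 · 3792 / 2.593e+09 = 1.371e-10 m³.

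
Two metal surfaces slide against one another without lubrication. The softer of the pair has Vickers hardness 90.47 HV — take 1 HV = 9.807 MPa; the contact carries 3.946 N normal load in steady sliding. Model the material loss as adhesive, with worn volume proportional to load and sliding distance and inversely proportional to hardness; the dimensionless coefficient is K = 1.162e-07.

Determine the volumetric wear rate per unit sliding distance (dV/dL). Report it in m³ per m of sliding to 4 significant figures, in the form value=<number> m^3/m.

value=5.168e-16 m^3/m

All working math maintains full float precision, and the intermediates are shown rounded; one last rounding: four significant figures.
Convert: Hardness H = 90.47 HV × 9.807 MPa/HV = 887.2 MPa = 8.872e+08 Pa.
As SI base values: W = 3.946 N, H = 8.872e+08 Pa, K = 1.162e-07.
Sliding wear rate dV/dL = K·W/H (independent of L): 1.162e-07 · 3.946 / 8.872e+08 = 5.168e-16 m³/m.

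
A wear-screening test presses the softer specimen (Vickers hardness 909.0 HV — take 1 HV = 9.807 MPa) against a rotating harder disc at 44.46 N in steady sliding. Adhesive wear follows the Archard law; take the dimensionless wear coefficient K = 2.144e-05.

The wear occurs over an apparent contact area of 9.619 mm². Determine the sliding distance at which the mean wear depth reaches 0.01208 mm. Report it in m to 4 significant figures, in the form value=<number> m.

The computation holds full float precision; displayed values are rounded, and one last rounding, at four significant digits.
Hardness H = 909.0 HV × 9.807 MPa/HV = 8915 MPa = 8.915e+09 Pa.
Contact area A = 9.619 mm² = 9.619e-06 m².
Depth limit h_lim = 0.01208 mm = 1.208e-05 m.
Restated in SI base units: W = 44.46 N, H = 8.915e+09 Pa, K = 2.144e-05.
Allowed volume V_lim = h_lim·A = 1.208e-05 · 9.619e-06 = 1.162e-10 m³.
Thus life L = V_lim·H/(K·W) = 1.162e-10 · 8.915e+09 / (2.144e-05 · 44.46) = 1087 m.

value=1087 m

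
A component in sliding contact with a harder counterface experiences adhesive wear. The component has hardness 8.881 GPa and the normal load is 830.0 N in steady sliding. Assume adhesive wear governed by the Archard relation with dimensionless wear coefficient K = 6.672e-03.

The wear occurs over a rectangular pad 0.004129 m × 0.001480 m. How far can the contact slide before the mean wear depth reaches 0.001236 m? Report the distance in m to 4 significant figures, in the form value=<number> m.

value=12.11 m

Intermediate values are shown rounded — the algebra carries exact precision. Rounded once at the end: 4 significant digits.
Hardness H = 8.881 GPa = 8.881e+09 Pa.
Contact area A = 0.004129 m × 0.001480 m = 6.111e-06 m².
In SI base units: W = 830.0 N, H = 8.881e+09 Pa, K = 6.672e-03.
Volume at the limit: V_lim = h_lim·A = 0.001236 · 6.111e-06 = 7.553e-09 m³.
Sliding life L = V_lim·H/(K·W) = 7.553e-09 · 8.881e+09 / (6.672e-03 · 830.0) = 12.11 m.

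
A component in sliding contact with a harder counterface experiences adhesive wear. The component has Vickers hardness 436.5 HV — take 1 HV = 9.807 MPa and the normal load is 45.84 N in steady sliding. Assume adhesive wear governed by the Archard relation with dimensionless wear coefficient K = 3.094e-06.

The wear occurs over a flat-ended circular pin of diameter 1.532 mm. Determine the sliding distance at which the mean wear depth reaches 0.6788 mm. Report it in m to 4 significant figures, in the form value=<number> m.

value=3.777e+04 m

Each operation runs at exact precision, and displayed values are rounded, and a single final rounding, at 4 significant digits.
Convert: Hardness H = 436.5 HV × 9.807 MPa/HV = 4281 MPa = 4.281e+09 Pa.
Convert: Pin diameter d = 1.532 mm = 0.001532 m. Contact area A = π·d²/4 = π·(0.001532 m)²/4 = 1.843e-06 m².
Convert: Depth limit h_lim = 0.6788 mm = 6.788e-04 m.
Working in SI base units: W = 45.84 N, H = 4.281e+09 Pa, K = 3.094e-06.
At the depth limit, V_lim = h_lim·A = 6.788e-04 · 1.843e-06 = 1.251e-09 m³.
Sliding life L = V_lim·H/(K·W) = 1.251e-09 · 4.281e+09 / (3.094e-06 · 45.84) = 3.777e+04 m.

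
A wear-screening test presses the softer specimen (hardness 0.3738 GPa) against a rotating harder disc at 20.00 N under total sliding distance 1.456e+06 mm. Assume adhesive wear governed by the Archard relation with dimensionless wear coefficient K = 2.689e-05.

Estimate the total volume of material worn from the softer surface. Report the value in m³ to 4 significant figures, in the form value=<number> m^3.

value=2.095e-09 m^3

All working math runs at exact precision; displayed values are rounded, and one final rounding, at 4 significant figures.
Convert: Distance covered L = 1.456e+06 mm = 1456 m.
Convert: Hardness H = 0.3738 GPa = 3.738e+08 Pa.
In SI base units, W = 20.00 N, H = 3.738e+08 Pa, K = 2.689e-05.
Apply Archard: V = K·W·L/H = 2.689e-05 · 20.00 · 1456 / 3.738e+08 = 2.095e-09 m³.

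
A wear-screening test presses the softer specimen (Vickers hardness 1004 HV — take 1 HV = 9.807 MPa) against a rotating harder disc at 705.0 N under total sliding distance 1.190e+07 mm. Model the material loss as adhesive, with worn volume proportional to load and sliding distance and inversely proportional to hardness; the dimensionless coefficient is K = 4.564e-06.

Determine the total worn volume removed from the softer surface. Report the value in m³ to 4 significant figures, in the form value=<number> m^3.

Each operation carries full float precision; intermediate values are shown rounded. Rounded once at the end to four significant figures.
Path length L = 1.190e+07 mm = 1.190e+04 m.
Hardness H = 1004 HV × 9.807 MPa/HV = 9846 MPa = 9.846e+09 Pa.
Collected in SI base units: W = 705.0 N, H = 9.846e+09 Pa, K = 4.564e-06.
Archard volume V = K·W·L/H = 4.564e-06 · 705.0 · 1.190e+04 / 9.846e+09 = 3.889e-09 m³.

value=3.889e-09 m^3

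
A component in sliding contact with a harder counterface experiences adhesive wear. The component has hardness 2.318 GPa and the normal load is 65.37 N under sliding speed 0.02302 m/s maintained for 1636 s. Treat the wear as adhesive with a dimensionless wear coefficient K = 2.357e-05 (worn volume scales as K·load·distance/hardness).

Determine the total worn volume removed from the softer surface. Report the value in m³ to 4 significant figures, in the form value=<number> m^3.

value=2.503e-11 m^3

Every step carries full precision, and shown intermediates are rounded — a lone final rounding to four significant digits.
Convert: Sliding distance L = v·t = 0.02302 m/s × 1636 s = 37.66 m.
Convert: Hardness H = 2.318 GPa = 2.318e+09 Pa.
Expressed in SI base units: W = 65.37 N, H = 2.318e+09 Pa, K = 2.357e-05.
Volume removed: V = K·W·L/H = 2.357e-05 · 65.37 · 37.66 / 2.318e+09 = 2.503e-11 m³.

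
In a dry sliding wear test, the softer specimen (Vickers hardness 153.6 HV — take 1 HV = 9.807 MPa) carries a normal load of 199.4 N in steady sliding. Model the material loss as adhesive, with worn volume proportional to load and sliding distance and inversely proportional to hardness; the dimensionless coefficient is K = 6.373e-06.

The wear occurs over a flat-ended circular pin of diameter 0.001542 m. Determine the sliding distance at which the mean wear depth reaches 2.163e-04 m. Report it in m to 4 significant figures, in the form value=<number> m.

value=478.8 m

Every step keeps exact precision, and the intermediates are displayed rounded; a single final rounding: four significant digits.
Hardness H = 153.6 HV × 9.807 MPa/HV = 1506 MPa = 1.506e+09 Pa.
Contact area A = π·d²/4 = π·(0.001542 m)²/4 = 1.867e-06 m².
In SI base units, W = 199.4 N, H = 1.506e+09 Pa, K = 6.373e-06.
Wearable volume V_lim = h_lim·A = 2.163e-04 · 1.867e-06 = 4.039e-10 m³.
Sliding life L = V_lim·H/(K·W) = 4.039e-10 · 1.506e+09 / (6.373e-06 · 199.4) = 478.8 m.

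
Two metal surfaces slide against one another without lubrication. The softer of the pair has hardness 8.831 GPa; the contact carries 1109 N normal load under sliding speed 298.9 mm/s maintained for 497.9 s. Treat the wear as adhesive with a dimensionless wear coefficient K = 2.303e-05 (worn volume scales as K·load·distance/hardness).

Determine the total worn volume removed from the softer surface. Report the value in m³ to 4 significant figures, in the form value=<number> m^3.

value=4.304e-10 m^3

Each operation holds exact precision. Shown intermediates are rounded — rounded just once: four significant figures.
Sliding speed v = 298.9 mm/s = 0.2989 m/s. Distance L = v·t = 0.2989 m/s × 497.9 s = 148.8 m.
Hardness H = 8.831 GPa = 8.831e+09 Pa.
Collected in SI base units: W = 1109 N, H = 8.831e+09 Pa, K = 2.303e-05.
By Archard's law, V = K·W·L/H = 2.303e-05 · 1109 · 148.8 / 8.831e+09 = 4.304e-10 m³.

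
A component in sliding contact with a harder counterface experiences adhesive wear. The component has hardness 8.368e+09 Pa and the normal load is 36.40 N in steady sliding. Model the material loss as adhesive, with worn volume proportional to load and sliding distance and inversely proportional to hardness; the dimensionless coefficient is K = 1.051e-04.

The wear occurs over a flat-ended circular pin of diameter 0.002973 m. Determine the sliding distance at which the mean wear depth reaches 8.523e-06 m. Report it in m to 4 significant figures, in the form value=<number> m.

Every step runs at exact precision, and the intermediates are shown rounded, and a lone final rounding: four significant digits.
Contact area A = π·d²/4 = π·(0.002973 m)²/4 = 6.942e-06 m².
Working in SI base units: W = 36.40 N, H = 8.368e+09 Pa, K = 1.051e-04.
Wearable volume V_lim = h_lim·A = 8.523e-06 · 6.942e-06 = 5.917e-11 m³.
Inverting, life L = V_lim·H/(K·W) = 5.917e-11 · 8.368e+09 / (1.051e-04 · 36.40) = 129.4 m.

value=129.4 m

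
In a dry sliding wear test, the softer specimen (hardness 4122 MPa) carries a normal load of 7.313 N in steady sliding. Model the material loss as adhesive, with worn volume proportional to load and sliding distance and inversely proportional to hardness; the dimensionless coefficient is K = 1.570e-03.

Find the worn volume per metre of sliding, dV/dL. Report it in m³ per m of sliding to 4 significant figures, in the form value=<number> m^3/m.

Displayed values are rounded — every step keeps exact precision, and one final rounding to four significant digits.
Hardness H = 4122 MPa = 4.122e+09 Pa.
Restated in SI base units: W = 7.313 N, H = 4.122e+09 Pa, K = 1.570e-03.
Wear rate dV/dL = K·W/H: 1.570e-03 · 7.313 / 4.122e+09 = 2.785e-12 m³/m.

value=2.785e-12 m^3/m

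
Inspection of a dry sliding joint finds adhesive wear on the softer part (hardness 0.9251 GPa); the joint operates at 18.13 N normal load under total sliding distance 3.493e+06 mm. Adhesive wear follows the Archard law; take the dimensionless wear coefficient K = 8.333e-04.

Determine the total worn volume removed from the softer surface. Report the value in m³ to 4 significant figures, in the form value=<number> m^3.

value=5.704e-08 m^3

Intermediate values appear rounded; the algebra maintains exact precision, and a single final rounding: 4 significant digits.
Convert: Sliding distance L = 3.493e+06 mm = 3493 m.
Convert: Hardness H = 0.9251 GPa = 9.251e+08 Pa.
SI base units throughout: W = 18.13 N, H = 9.251e+08 Pa, K = 8.333e-04.
By Archard's law, V = K·W·L/H = 8.333e-04 · 18.13 · 3493 / 9.251e+08 = 5.704e-08 m³.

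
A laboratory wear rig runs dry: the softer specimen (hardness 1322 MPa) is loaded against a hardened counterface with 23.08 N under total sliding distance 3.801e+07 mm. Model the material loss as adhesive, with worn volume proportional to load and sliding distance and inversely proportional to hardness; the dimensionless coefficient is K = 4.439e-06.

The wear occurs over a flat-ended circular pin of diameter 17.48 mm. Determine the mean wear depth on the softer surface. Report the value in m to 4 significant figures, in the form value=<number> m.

value=1.227e-05 m

The intermediates appear rounded. Every step holds exact precision, and one last rounding, at 4 significant figures.
Convert: Total distance L = 3.801e+07 mm = 3.801e+04 m.
Convert: Hardness H = 1322 MPa = 1.322e+09 Pa.
Convert: Pin diameter d = 17.48 mm = 0.01748 m. Contact area A = π·d²/4 = π·(0.01748 m)²/4 = 2.400e-04 m².
Collected in SI base units: W = 23.08 N, H = 1.322e+09 Pa, K = 4.439e-06.
The Archard volume V = K·W·L/H = 4.439e-06 · 23.08 · 3.801e+04 / 1.322e+09 = 2.946e-09 m³.
Average depth h = V/A = 2.946e-09 / 2.400e-04 = 1.227e-05 m.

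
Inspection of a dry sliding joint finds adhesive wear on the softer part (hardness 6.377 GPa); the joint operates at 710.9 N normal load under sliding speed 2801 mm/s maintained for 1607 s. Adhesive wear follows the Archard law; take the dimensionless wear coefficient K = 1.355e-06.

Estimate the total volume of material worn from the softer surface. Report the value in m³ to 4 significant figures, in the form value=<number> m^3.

value=6.799e-10 m^3

All working math carries exact precision, and intermediate values are shown rounded. Rounded just once to 4 significant digits.
Sliding speed v = 2801 mm/s = 2.801 m/s. The distance L = v·t = 2.801 m/s × 1607 s = 4501 m.
Hardness H = 6.377 GPa = 6.377e+09 Pa.
Expressed in SI base units: W = 710.9 N, H = 6.377e+09 Pa, K = 1.355e-06.
Volume removed: V = K·W·L/H = 1.355e-06 · 710.9 · 4501 / 6.377e+09 = 6.799e-10 m³.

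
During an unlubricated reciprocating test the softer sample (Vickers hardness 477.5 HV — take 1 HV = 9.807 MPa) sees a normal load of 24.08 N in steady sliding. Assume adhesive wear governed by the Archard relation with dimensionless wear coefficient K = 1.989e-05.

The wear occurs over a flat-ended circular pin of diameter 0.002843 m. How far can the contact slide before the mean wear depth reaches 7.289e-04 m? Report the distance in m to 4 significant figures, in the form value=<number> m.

Each operation keeps full float precision, and displayed values are rounded; one final rounding to four significant figures.
Convert: Hardness H = 477.5 HV × 9.807 MPa/HV = 4683 MPa = 4.683e+09 Pa.
Convert: Contact area A = π·d²/4 = π·(0.002843 m)²/4 = 6.348e-06 m².
As SI base values: W = 24.08 N, H = 4.683e+09 Pa, K = 1.989e-05.
Wearable volume V_lim = h_lim·A = 7.289e-04 · 6.348e-06 = 4.627e-09 m³.
So the life L = V_lim·H/(K·W) = 4.627e-09 · 4.683e+09 / (1.989e-05 · 24.08) = 4.524e+04 m.

value=4.524e+04 m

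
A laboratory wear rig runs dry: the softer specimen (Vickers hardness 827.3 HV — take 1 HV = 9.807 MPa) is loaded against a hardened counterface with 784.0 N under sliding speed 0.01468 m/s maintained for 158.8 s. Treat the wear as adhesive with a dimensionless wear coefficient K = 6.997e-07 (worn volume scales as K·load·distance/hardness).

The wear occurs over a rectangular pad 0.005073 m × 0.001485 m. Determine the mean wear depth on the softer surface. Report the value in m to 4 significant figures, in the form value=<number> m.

The algebra carries full precision; intermediate values appear rounded — one final rounding: 4 significant figures.
Distance L = v·t = 0.01468 m/s × 158.8 s = 2.331 m.
Hardness H = 827.3 HV × 9.807 MPa/HV = 8113 MPa = 8.113e+09 Pa.
Contact area A = 0.005073 m × 0.001485 m = 7.533e-06 m².
SI base units throughout: W = 784.0 N, H = 8.113e+09 Pa, K = 6.997e-07.
Worn volume V = K·W·L/H = 6.997e-07 · 784.0 · 2.331 / 8.113e+09 = 1.576e-13 m³.
Depth of wear h = V/A = 1.576e-13 / 7.533e-06 = 2.092e-08 m.

value=2.092e-08 m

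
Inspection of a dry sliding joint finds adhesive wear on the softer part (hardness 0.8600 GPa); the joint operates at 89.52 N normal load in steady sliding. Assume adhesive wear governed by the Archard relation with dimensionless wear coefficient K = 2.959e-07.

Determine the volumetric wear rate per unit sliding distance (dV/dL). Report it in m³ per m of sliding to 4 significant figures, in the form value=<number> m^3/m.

value=3.080e-14 m^3/m

All arithmetic carries exact precision, and intermediates are displayed rounded — one last rounding: 4 significant figures.
Hardness H = 0.8600 GPa = 8.600e+08 Pa.
Collected in SI base units: W = 89.52 N, H = 8.600e+08 Pa, K = 2.959e-07.
Wear rate dV/dL = K·W/H (no L dependence): 2.959e-07 · 89.52 / 8.600e+08 = 3.080e-14 m³/m.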